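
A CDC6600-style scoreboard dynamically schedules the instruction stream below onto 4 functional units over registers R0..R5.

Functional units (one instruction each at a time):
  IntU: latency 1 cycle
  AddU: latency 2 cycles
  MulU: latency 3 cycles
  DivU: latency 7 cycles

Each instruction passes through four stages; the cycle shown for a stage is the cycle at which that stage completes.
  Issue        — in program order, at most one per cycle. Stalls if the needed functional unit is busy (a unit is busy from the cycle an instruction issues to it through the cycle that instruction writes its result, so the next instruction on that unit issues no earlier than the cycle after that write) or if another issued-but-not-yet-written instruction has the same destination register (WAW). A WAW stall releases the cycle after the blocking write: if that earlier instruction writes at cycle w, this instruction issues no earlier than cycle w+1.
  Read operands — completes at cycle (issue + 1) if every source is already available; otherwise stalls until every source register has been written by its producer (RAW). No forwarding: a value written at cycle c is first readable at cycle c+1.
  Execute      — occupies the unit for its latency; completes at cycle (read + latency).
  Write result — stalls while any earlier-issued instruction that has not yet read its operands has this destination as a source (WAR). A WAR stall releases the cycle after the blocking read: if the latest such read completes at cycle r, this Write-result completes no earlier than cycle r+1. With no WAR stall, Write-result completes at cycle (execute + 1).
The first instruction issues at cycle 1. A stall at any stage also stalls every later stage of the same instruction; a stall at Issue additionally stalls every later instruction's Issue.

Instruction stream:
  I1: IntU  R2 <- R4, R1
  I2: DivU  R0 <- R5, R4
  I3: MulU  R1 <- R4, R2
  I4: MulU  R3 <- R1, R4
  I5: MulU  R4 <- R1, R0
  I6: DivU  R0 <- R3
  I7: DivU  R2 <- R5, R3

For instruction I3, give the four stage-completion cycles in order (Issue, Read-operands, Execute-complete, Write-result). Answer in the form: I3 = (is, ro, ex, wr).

I3 = (3, 5, 8, 9)

  I1 | 1 | 2 | 3 | 4
  I2 | 2 | 3 | 10 | 11
  I3 | 3 | 5 | 8 | 9   RAW R2: wait I1 write@4
  I4 | 10 | 11 | 14 | 15   struct: MulU busy until I3 writes@9
  I5 | 16 | 17 | 20 | 21   struct: MulU busy until I4 writes@15
  I6 | 17 | 18 | 25 | 26
  I7 | 27 | 28 | 35 | 36   struct: DivU busy until I6 writes@26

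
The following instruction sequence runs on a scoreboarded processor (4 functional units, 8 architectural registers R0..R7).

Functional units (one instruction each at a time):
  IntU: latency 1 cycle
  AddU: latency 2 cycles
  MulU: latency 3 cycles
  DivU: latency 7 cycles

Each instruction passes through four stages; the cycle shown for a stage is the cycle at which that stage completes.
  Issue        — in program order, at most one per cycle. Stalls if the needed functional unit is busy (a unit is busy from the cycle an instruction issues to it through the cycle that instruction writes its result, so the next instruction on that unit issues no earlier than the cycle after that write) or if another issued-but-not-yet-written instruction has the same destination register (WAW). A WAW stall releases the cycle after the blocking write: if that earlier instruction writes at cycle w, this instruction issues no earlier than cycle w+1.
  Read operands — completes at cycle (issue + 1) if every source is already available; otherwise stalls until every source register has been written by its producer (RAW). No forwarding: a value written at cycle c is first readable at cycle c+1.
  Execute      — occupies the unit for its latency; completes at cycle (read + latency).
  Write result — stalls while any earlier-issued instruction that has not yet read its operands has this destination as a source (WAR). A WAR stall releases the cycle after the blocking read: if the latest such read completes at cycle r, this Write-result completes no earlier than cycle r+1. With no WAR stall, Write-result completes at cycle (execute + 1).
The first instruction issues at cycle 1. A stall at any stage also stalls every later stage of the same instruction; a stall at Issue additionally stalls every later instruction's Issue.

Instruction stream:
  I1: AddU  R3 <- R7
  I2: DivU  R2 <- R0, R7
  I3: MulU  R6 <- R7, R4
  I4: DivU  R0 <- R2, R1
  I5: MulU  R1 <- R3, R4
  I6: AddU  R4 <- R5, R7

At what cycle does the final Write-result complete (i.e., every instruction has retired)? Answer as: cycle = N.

I1  is:1  ro:2  ex:4  wr:5
I2  is:2  ro:3  ex:10  wr:11
I3  is:3  ro:4  ex:7  wr:8
I4  is:12  ro:13  ex:20  wr:21  — struct: DivU busy until I2 writes@11
I5  is:13  ro:14  ex:17  wr:18
I6  is:14  ro:15  ex:17  wr:18

cycle = 21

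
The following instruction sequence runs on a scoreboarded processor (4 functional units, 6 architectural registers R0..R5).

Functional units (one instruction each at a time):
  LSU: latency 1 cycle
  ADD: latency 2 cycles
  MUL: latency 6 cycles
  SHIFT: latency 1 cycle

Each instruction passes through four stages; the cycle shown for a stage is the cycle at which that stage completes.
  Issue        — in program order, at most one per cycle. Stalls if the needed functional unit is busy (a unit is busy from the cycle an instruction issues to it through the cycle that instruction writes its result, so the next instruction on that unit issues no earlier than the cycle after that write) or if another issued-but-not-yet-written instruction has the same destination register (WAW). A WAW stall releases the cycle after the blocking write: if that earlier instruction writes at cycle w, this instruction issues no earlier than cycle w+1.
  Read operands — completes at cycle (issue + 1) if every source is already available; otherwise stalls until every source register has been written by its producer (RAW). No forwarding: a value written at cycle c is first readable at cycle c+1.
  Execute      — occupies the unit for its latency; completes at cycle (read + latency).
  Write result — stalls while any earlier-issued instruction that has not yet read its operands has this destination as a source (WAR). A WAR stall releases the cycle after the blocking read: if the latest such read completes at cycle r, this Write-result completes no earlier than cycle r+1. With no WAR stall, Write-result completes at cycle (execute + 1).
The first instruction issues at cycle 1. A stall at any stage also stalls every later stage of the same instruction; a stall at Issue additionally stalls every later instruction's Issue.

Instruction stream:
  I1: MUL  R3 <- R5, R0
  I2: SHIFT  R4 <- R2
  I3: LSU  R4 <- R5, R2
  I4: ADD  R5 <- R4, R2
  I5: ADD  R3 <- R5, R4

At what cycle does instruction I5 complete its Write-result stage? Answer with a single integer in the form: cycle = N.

cycle = 18

cycle 1: issue I1 (MUL)
cycle 2: I1 read-ops · issue I2 (SHIFT)
cycle 3: I2 read-ops
cycle 4: I2 finished on SHIFT
cycle 5: I2→R4
cycle 6: issue I3 (LSU)
cycle 7: I3 read-ops · issue I4 (ADD)
cycle 8: I1 finished on MUL · I3 finished on LSU
cycle 9: I1→R3 · I3→R4
cycle 10: I4 read-ops
cycle 12: I4 finished on ADD
cycle 13: I4→R5
cycle 14: issue I5 (ADD)
cycle 15: I5 read-ops
cycle 17: I5 finished on ADD
cycle 18: I5→R3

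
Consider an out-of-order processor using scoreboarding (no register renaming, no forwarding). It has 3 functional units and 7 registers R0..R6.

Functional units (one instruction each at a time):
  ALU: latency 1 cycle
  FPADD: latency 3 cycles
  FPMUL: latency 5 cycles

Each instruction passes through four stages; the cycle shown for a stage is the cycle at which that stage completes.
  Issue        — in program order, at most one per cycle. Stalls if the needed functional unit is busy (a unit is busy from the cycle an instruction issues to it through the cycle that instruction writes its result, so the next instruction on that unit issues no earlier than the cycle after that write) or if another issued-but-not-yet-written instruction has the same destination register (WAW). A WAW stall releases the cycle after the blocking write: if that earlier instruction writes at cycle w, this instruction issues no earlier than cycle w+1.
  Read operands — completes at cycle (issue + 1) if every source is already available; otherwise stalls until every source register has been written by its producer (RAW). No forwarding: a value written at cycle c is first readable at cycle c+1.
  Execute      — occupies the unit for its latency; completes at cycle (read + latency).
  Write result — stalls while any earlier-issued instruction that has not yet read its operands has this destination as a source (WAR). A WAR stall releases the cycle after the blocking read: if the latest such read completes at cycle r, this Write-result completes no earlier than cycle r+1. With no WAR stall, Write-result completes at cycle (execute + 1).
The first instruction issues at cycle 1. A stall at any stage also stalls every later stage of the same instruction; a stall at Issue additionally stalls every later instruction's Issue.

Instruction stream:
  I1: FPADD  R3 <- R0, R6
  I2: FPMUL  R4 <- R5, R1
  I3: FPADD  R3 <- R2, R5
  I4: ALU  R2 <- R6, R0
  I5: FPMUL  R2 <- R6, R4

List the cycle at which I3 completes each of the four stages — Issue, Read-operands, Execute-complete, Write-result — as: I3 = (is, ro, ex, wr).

c1: I1 issues→FPADD
c2: I1 reads; I2 issues→FPMUL
c3: I2 reads
c5: I1 exec-done
c6: I1 writes R3
c7: I3 issues→FPADD
c8: I2 exec-done; I3 reads; I4 issues→ALU
c9: I2 writes R4; I4 reads
c10: I4 exec-done
c11: I3 exec-done; I4 writes R2
c12: I3 writes R3; I5 issues→FPMUL
c13: I5 reads
c18: I5 exec-done
c19: I5 writes R2

I3 = (7, 8, 11, 12)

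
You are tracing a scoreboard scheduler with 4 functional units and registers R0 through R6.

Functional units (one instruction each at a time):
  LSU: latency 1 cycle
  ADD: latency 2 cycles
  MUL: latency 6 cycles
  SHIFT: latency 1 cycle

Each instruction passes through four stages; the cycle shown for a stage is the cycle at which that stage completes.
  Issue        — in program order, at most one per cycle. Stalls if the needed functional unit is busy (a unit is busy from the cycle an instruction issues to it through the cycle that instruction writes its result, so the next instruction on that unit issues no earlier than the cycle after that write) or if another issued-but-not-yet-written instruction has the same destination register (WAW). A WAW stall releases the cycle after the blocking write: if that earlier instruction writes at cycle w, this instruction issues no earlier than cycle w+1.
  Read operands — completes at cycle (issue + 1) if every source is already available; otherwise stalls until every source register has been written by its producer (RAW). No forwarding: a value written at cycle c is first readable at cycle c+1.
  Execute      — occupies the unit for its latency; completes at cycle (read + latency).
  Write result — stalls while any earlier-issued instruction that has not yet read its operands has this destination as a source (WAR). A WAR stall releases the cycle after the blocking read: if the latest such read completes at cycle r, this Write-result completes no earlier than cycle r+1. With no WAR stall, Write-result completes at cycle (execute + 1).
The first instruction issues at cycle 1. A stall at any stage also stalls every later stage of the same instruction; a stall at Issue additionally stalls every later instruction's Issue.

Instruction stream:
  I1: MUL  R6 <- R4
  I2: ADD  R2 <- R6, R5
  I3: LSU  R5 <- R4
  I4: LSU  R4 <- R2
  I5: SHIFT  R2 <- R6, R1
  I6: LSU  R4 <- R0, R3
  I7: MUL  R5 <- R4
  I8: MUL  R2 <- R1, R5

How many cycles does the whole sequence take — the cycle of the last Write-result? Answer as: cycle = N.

I1 -> (1, 2, 8, 9)
I2 -> (2, 10, 12, 13)  // RAW R6: wait I1 write@9
I3 -> (3, 4, 5, 11)  // WAR R5: wait I2 read@10
I4 -> (12, 14, 15, 16)  // struct: LSU busy until I3 writes@11, RAW R2: wait I2 write@13
I5 -> (14, 15, 16, 17)  // WAW R2: wait I2 write@13
I6 -> (17, 18, 19, 20)  // struct: LSU busy until I4 writes@16
I7 -> (18, 21, 27, 28)  // RAW R4: wait I6 write@20
I8 -> (29, 30, 36, 37)  // struct: MUL busy until I7 writes@28

cycle = 37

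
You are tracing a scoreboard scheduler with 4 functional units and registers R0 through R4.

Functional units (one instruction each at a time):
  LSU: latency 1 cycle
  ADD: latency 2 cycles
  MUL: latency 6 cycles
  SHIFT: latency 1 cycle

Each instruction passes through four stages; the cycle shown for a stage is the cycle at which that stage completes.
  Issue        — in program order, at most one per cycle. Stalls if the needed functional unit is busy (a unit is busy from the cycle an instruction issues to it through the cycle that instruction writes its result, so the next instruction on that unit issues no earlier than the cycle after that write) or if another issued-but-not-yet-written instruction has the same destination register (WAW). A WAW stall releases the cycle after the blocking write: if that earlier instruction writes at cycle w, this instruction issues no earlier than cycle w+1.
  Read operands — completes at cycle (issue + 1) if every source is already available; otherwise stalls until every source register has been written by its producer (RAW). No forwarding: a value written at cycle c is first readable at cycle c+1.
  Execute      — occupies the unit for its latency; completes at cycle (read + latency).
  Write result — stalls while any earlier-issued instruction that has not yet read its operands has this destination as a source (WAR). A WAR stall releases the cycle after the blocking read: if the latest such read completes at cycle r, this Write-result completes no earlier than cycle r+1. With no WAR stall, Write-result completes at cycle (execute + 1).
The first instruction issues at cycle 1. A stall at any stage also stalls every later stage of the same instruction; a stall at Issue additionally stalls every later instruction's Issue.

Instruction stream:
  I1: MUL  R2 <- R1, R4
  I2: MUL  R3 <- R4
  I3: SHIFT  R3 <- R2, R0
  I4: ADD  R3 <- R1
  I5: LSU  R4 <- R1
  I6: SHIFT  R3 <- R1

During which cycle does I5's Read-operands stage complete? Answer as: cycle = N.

cycle = 25

[1] I1→MUL
[2] I1 RO
[8] I1 EX
[9] I1 WR R2
[10] I2→MUL
[11] I2 RO
[17] I2 EX
[18] I2 WR R3
[19] I3→SHIFT
[20] I3 RO
[21] I3 EX
[22] I3 WR R3
[23] I4→ADD
[24] I4 RO · I5→LSU
[25] I5 RO
[26] I4 EX · I5 EX
[27] I4 WR R3 · I5 WR R4
[28] I6→SHIFT
[29] I6 RO
[30] I6 EX
[31] I6 WR R3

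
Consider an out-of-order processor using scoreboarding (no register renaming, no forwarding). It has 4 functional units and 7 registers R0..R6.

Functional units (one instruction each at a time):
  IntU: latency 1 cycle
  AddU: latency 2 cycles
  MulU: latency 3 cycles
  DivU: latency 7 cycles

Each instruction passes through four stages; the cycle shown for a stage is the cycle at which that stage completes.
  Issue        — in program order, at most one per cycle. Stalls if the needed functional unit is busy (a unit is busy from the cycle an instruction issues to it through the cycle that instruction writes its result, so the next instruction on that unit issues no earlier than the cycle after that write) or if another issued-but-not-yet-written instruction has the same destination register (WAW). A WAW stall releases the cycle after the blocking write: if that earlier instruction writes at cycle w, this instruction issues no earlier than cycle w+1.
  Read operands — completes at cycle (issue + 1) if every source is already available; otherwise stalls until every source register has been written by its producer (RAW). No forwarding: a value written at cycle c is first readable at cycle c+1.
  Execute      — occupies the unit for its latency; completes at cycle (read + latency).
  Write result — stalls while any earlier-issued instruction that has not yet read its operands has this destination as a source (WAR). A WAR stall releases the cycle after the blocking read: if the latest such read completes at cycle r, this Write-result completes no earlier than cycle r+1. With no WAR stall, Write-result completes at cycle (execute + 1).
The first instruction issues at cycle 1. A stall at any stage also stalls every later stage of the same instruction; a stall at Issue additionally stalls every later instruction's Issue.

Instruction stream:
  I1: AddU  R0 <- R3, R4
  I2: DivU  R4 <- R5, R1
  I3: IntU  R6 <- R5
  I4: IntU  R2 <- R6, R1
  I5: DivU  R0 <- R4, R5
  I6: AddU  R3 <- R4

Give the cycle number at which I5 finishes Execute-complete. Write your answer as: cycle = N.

cycle = 20

cycle 1: issue I1 (AddU)
cycle 2: I1 read-ops; issue I2 (DivU)
cycle 3: I2 read-ops; issue I3 (IntU)
cycle 4: I1 finished on AddU; I3 read-ops
cycle 5: I1→R0; I3 finished on IntU
cycle 6: I3→R6
cycle 7: issue I4 (IntU)
cycle 8: I4 read-ops
cycle 9: I4 finished on IntU
cycle 10: I2 finished on DivU; I4→R2
cycle 11: I2→R4
cycle 12: issue I5 (DivU)
cycle 13: I5 read-ops; issue I6 (AddU)
cycle 14: I6 read-ops
cycle 16: I6 finished on AddU
cycle 17: I6→R3
cycle 20: I5 finished on DivU
cycle 21: I5→R0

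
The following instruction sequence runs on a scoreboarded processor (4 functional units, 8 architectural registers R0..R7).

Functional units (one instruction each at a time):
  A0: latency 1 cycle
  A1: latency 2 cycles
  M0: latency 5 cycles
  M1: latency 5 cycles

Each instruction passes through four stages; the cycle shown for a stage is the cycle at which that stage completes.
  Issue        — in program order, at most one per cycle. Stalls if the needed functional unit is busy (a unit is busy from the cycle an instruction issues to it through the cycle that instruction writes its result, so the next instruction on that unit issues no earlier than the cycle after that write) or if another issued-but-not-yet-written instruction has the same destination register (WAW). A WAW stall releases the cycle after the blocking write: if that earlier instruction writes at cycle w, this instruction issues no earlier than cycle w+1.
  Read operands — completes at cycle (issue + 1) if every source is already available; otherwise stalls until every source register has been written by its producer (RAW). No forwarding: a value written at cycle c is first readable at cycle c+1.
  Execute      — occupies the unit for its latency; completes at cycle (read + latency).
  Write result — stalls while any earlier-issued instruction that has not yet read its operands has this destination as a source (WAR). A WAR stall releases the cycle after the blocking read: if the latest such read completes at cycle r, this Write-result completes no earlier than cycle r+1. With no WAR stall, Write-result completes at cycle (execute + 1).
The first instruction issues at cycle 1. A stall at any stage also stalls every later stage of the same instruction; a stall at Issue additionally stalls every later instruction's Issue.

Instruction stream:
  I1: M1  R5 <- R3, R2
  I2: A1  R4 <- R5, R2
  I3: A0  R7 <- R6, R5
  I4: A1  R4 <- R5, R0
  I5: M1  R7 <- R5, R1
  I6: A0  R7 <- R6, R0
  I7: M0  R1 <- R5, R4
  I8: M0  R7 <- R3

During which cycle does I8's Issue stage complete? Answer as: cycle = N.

1) issue 1, read 2, done 7, write 8
2) issue 2, read 9, done 11, write 12  <RAW R5: wait I1 write@8>
3) issue 3, read 9, done 10, write 11  <RAW R5: wait I1 write@8>
4) issue 13, read 14, done 16, write 17  <struct: A1 busy until I2 writes@12>
5) issue 14, read 15, done 20, write 21
6) issue 22, read 23, done 24, write 25  <WAW R7: wait I5 write@21>
7) issue 23, read 24, done 29, write 30
8) issue 31, read 32, done 37, write 38  <struct: M0 busy until I7 writes@30>

cycle = 31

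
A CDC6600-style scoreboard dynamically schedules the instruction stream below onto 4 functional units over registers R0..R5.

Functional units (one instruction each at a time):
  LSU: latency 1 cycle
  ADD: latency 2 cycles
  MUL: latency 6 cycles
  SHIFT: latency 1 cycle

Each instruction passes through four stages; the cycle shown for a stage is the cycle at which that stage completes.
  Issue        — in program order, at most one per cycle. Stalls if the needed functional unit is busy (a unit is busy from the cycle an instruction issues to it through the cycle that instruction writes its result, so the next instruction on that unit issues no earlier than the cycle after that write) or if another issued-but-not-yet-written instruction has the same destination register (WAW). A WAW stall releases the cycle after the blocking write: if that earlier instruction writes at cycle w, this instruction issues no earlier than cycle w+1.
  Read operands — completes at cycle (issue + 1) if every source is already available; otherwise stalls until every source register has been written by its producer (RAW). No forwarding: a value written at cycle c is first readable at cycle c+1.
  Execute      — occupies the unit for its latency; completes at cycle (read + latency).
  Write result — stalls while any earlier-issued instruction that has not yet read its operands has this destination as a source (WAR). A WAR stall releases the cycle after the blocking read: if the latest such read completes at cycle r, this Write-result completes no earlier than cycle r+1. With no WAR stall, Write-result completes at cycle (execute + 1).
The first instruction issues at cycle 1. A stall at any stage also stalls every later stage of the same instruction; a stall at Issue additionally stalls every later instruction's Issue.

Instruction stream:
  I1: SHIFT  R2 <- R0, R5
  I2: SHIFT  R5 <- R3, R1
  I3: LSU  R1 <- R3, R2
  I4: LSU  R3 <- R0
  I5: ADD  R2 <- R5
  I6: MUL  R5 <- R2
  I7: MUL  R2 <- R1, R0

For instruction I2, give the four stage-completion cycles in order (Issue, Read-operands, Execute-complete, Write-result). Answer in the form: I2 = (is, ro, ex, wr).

I2 = (5, 6, 7, 8)

[I1] 1/2/3/4
[I2] 5/6/7/8  (struct: SHIFT busy until I1 writes@4)
[I3] 6/7/8/9
[I4] 10/11/12/13  (struct: LSU busy until I3 writes@9)
[I5] 11/12/14/15
[I6] 12/16/22/23  (RAW R2: wait I5 write@15)
[I7] 24/25/31/32  (struct: MUL busy until I6 writes@23)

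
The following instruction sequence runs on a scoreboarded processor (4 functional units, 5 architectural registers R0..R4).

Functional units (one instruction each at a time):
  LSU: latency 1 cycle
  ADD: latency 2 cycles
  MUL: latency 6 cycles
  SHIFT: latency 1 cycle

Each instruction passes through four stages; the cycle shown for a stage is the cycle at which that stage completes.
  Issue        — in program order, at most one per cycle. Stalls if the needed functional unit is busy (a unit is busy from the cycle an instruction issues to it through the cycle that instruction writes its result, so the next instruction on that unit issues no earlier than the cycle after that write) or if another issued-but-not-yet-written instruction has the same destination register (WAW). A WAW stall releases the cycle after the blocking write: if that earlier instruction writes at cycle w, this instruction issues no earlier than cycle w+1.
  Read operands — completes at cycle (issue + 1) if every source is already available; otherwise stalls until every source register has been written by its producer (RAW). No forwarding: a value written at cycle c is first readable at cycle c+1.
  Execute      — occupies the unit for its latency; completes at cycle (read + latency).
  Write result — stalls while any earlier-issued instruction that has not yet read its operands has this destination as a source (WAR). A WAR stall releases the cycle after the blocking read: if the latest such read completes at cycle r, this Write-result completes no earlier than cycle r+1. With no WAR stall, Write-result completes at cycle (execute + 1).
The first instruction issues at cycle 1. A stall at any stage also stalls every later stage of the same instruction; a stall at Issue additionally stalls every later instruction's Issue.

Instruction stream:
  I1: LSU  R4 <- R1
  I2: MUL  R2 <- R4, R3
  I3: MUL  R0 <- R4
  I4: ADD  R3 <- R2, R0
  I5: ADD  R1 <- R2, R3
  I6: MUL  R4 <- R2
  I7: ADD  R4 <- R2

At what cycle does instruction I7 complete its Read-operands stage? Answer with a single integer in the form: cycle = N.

I1: IS=1 RO=2 EX=3 WR=4
I2: IS=2 RO=5 EX=11 WR=12  [RAW R4: wait I1 write@4]
I3: IS=13 RO=14 EX=20 WR=21  [struct: MUL busy until I2 writes@12]
I4: IS=14 RO=22 EX=24 WR=25  [RAW R0: wait I3 write@21]
I5: IS=26 RO=27 EX=29 WR=30  [struct: ADD busy until I4 writes@25]
I6: IS=27 RO=28 EX=34 WR=35
I7: IS=36 RO=37 EX=39 WR=40  [WAW R4: wait I6 write@35]

cycle = 37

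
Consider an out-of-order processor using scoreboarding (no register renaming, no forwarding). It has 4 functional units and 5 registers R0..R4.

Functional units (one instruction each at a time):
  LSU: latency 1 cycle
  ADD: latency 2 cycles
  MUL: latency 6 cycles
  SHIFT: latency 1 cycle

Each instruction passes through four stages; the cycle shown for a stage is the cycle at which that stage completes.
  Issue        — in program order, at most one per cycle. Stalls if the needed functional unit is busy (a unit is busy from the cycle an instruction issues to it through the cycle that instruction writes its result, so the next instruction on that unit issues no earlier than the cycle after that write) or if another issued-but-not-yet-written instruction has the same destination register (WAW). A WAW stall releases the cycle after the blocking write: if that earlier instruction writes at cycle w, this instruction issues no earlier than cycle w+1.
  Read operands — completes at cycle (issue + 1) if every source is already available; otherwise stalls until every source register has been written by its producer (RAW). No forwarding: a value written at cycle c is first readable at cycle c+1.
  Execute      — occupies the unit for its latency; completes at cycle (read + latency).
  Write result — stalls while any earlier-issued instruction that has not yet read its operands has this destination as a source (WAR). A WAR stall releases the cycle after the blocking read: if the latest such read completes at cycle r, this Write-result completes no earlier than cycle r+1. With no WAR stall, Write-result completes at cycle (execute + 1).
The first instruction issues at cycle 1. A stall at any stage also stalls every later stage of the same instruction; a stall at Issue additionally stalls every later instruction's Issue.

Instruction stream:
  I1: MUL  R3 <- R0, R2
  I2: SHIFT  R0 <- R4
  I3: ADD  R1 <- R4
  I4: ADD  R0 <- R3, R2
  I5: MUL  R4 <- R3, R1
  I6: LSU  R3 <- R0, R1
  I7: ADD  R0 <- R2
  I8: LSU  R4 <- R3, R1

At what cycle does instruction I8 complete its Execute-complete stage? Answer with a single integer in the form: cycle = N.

cycle = 21

t=1  I1 issues→MUL
t=2  I1 reads · I2 issues→SHIFT
t=3  I2 reads · I3 issues→ADD
t=4  I2 exec-done · I3 reads
t=5  I2 writes R0
t=6  I3 exec-done
t=7  I3 writes R1
t=8  I1 exec-done · I4 issues→ADD
t=9  I1 writes R3
t=10  I4 reads · I5 issues→MUL
t=11  I5 reads · I6 issues→LSU
t=12  I4 exec-done
t=13  I4 writes R0
t=14  I6 reads · I7 issues→ADD
t=15  I6 exec-done · I7 reads
t=16  I6 writes R3
t=17  I5 exec-done · I7 exec-done
t=18  I5 writes R4 · I7 writes R0
t=19  I8 issues→LSU
t=20  I8 reads
t=21  I8 exec-done
t=22  I8 writes R4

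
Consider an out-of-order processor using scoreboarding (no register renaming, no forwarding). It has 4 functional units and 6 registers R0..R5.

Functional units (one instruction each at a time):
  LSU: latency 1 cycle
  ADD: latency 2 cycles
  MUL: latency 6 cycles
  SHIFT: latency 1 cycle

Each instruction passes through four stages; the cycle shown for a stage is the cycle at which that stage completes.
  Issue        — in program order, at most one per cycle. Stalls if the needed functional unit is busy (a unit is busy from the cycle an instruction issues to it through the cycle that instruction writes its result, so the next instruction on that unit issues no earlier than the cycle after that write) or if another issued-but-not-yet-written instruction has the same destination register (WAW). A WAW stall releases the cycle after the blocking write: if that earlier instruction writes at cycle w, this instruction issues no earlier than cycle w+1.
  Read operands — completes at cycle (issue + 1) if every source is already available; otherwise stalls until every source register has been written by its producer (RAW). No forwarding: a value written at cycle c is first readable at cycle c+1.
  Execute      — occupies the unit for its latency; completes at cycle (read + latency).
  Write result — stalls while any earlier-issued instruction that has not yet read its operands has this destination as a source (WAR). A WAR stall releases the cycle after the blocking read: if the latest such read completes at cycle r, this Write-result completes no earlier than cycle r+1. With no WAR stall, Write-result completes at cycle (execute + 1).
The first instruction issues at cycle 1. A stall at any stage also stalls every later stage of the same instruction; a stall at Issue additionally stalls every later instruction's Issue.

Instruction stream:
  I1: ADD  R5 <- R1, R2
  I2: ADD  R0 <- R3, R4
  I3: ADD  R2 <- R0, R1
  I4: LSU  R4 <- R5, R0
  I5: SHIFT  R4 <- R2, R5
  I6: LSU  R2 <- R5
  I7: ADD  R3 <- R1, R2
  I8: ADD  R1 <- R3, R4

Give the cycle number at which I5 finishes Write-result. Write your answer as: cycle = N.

cycle = 19

[I1] 1/2/4/5
[I2] 6/7/9/10  (struct: ADD busy until I1 writes@5)
[I3] 11/12/14/15  (struct: ADD busy until I2 writes@10)
[I4] 12/13/14/15
[I5] 16/17/18/19  (WAW R4: wait I4 write@15)
[I6] 17/18/19/20
[I7] 18/21/23/24  (RAW R2: wait I6 write@20)
[I8] 25/26/28/29  (struct: ADD busy until I7 writes@24)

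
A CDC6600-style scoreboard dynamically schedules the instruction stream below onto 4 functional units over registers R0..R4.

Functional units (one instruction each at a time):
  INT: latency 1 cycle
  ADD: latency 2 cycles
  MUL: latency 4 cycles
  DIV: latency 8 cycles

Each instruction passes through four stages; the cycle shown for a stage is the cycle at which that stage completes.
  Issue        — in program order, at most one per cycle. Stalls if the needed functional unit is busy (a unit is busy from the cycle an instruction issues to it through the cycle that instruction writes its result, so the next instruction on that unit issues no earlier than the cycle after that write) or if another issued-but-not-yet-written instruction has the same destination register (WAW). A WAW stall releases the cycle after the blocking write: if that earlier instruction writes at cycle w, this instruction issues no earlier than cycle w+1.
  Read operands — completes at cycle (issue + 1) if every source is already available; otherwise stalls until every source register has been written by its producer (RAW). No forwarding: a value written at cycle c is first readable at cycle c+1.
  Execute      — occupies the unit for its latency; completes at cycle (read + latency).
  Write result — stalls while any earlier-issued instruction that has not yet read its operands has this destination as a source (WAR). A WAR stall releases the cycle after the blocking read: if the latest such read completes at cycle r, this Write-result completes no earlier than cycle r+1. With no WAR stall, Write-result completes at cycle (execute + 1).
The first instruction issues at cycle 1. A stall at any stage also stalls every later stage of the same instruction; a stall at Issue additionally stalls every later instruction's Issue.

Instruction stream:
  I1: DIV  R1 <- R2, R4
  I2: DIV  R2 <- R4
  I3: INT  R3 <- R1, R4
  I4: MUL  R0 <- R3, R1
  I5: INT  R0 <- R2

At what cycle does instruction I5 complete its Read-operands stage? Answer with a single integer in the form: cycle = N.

cycle 1: issue I1 (DIV)
cycle 2: I1 read-ops
cycle 10: I1 finished on DIV
cycle 11: I1→R1
cycle 12: issue I2 (DIV)
cycle 13: I2 read-ops, issue I3 (INT)
cycle 14: I3 read-ops, issue I4 (MUL)
cycle 15: I3 finished on INT
cycle 16: I3→R3
cycle 17: I4 read-ops
cycle 21: I2 finished on DIV, I4 finished on MUL
cycle 22: I2→R2, I4→R0
cycle 23: issue I5 (INT)
cycle 24: I5 read-ops
cycle 25: I5 finished on INT
cycle 26: I5→R0

cycle = 24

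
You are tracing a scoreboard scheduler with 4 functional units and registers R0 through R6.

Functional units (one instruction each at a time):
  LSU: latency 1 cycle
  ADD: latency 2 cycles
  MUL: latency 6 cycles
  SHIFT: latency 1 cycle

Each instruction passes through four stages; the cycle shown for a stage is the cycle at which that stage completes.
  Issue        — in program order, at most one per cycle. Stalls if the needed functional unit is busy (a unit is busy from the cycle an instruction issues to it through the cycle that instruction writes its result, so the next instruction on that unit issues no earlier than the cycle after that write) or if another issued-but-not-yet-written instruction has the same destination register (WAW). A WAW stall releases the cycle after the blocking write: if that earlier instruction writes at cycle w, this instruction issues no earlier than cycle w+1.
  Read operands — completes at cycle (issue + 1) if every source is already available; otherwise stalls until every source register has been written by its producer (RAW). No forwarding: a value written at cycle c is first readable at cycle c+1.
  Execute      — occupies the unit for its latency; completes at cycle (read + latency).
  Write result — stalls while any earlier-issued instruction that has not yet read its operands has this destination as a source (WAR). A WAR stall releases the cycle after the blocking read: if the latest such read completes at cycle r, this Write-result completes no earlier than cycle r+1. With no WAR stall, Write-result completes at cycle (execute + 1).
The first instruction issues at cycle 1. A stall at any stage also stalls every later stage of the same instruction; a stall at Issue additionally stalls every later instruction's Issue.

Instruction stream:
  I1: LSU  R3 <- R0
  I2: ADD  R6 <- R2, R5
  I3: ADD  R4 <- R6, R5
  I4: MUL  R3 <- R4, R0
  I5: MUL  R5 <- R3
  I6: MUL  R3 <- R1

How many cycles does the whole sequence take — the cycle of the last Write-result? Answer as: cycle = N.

cycle = 37

cycle 1: issue I1 (LSU)
cycle 2: I1 read-ops, issue I2 (ADD)
cycle 3: I1 finished on LSU, I2 read-ops
cycle 4: I1→R3
cycle 5: I2 finished on ADD
cycle 6: I2→R6
cycle 7: issue I3 (ADD)
cycle 8: I3 read-ops, issue I4 (MUL)
cycle 10: I3 finished on ADD
cycle 11: I3→R4
cycle 12: I4 read-ops
cycle 18: I4 finished on MUL
cycle 19: I4→R3
cycle 20: issue I5 (MUL)
cycle 21: I5 read-ops
cycle 27: I5 finished on MUL
cycle 28: I5→R5
cycle 29: issue I6 (MUL)
cycle 30: I6 read-ops
cycle 36: I6 finished on MUL
cycle 37: I6→R3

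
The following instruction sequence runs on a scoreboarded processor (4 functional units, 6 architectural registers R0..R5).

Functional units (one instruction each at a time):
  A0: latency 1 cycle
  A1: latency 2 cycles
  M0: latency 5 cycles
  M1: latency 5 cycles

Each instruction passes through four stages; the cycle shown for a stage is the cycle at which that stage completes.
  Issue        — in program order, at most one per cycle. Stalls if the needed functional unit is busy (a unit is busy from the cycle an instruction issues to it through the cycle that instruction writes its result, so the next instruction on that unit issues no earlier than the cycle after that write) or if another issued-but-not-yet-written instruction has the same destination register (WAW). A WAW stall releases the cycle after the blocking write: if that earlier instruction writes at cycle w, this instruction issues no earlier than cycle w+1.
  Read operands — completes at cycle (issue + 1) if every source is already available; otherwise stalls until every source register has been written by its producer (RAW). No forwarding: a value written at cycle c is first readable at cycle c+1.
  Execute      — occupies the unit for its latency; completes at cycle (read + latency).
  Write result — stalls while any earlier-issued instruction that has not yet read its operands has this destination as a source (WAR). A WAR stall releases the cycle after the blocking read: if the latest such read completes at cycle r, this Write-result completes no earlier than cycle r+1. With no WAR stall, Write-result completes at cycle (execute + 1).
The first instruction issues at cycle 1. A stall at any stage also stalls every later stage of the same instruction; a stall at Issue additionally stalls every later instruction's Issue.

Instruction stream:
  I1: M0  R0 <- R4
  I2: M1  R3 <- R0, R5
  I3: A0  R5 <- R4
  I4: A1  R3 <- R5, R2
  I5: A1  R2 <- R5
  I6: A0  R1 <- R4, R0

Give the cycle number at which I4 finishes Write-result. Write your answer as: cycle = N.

t=1  I1→M0
t=2  I1 RO, I2→M1
t=3  I3→A0
t=4  I3 RO
t=5  I3 EX
t=7  I1 EX
t=8  I1 WR R0
t=9  I2 RO
t=10  I3 WR R5
t=14  I2 EX
t=15  I2 WR R3
t=16  I4→A1
t=17  I4 RO
t=19  I4 EX
t=20  I4 WR R3
t=21  I5→A1
t=22  I5 RO, I6→A0
t=23  I6 RO
t=24  I5 EX, I6 EX
t=25  I5 WR R2, I6 WR R1

cycle = 20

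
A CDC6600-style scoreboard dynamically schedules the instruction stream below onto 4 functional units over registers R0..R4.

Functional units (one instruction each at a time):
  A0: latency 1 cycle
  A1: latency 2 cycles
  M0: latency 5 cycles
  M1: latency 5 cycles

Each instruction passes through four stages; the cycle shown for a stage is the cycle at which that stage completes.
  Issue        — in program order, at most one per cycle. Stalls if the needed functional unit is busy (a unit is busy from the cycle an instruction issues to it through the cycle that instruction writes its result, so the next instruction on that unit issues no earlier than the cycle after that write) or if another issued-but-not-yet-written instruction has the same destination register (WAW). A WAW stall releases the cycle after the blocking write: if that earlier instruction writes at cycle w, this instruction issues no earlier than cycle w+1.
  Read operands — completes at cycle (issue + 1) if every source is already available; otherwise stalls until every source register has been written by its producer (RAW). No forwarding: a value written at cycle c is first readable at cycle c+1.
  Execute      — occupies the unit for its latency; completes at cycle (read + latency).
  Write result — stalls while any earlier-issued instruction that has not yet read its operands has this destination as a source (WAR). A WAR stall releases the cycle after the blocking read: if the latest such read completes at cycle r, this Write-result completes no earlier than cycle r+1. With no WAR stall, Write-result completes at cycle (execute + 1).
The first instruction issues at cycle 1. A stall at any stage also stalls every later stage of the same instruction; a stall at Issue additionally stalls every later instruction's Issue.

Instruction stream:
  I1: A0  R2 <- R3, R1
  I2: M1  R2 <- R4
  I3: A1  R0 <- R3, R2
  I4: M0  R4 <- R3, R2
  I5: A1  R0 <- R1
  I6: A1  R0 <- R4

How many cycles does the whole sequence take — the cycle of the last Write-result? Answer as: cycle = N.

[I1] 1/2/3/4
[I2] 5/6/11/12  (WAW R2: wait I1 write@4)
[I3] 6/13/15/16  (RAW R2: wait I2 write@12)
[I4] 7/13/18/19  (RAW R2: wait I2 write@12)
[I5] 17/18/20/21  (struct: A1 busy until I3 writes@16)
[I6] 22/23/25/26  (struct: A1 busy until I5 writes@21)

cycle = 26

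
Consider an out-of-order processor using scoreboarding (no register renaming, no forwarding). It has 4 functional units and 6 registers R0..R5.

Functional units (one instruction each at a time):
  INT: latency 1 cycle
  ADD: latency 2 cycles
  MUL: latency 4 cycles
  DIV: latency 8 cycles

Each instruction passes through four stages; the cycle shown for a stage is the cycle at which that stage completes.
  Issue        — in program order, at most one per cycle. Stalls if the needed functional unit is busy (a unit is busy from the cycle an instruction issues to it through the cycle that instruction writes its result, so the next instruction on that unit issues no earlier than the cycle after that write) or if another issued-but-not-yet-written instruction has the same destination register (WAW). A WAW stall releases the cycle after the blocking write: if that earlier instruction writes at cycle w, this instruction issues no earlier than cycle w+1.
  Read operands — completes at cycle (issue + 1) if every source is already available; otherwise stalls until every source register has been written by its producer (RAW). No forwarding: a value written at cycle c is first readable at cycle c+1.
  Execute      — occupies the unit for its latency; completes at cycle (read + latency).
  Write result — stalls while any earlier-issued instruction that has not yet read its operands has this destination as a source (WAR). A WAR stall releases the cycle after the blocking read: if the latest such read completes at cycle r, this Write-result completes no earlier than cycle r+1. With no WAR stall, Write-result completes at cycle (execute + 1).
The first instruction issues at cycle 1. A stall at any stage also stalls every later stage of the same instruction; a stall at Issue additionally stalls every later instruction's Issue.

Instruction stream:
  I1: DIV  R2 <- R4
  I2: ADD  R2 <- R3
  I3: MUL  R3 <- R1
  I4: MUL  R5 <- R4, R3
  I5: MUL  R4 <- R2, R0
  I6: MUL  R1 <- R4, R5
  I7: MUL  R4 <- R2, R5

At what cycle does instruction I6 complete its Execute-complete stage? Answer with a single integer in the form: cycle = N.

  I1 | 1 | 2 | 10 | 11
  I2 | 12 | 13 | 15 | 16   WAW R2: wait I1 write@11
  I3 | 13 | 14 | 18 | 19
  I4 | 20 | 21 | 25 | 26   struct: MUL busy until I3 writes@19
  I5 | 27 | 28 | 32 | 33   struct: MUL busy until I4 writes@26
  I6 | 34 | 35 | 39 | 40   struct: MUL busy until I5 writes@33
  I7 | 41 | 42 | 46 | 47   struct: MUL busy until I6 writes@40

cycle = 39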